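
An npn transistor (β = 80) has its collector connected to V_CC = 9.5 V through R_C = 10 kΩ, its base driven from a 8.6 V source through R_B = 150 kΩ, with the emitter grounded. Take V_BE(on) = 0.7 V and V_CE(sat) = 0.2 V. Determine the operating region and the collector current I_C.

saturation; I_C ≈ 0.93 mA

Assume active: I_B = (8.6 − 0.7)/150 = 0.0527 mA, giving I_C = β·I_B = 4.21 mA.
But then V_CE = 9.5 − 4.21×10 = -32.6 V < V_CE(sat) = 0.2 V — impossible in the active region.
So the transistor is saturated. With V_CE = 0.2 V, I_C = (V_CC − 0.2)/R_C = 9.3/10 = 0.93 mA.
Check: β·I_B = 4.21 mA > I_C = 0.93 mA, confirming saturation.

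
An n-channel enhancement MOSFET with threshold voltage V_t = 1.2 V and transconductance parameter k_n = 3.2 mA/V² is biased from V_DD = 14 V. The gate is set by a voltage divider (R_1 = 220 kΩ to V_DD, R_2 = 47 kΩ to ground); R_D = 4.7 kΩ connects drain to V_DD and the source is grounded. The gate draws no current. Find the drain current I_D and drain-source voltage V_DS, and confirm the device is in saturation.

I_D ≈ 2.6 mA, V_DS ≈ 2 V

V_G = V_DD·R_2/(R_1+R_2) = 14×47/267 = 2.46 V. With the source grounded, V_GS = V_G = 2.46 V.
Assume saturation: I_D = (k_n/2)(V_GS − V_t)² = (3.2/2)×(2.46 − 1.2)² = 1.6×1.26² = 2.56 mA.
V_DS = V_DD − I_D·R_D = 14 − 2.56×4.7 = 1.98 V.
Saturation requires V_DS ≥ V_GS − V_t = 1.26 V; 1.98 ≥ 1.26 ✓.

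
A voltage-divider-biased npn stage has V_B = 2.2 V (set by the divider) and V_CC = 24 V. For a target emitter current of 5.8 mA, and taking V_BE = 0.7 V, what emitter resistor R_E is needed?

R_E ≈ 0.26 kΩ

V_E = V_B − V_BE = 2.2 − 0.7 = 1.5 V.
R_E = V_E / I_E = 1.5 / 5.8 = 0.259 kΩ.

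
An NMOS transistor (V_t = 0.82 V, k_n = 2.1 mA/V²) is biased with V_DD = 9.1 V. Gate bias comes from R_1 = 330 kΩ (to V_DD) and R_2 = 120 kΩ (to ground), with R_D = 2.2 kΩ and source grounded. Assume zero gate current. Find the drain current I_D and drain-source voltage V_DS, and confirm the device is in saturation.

I_D ≈ 2.7 mA, V_DS ≈ 3.1 V

V_G = V_DD·R_2/(R_1+R_2) = 9.1×120/450 = 2.43 V. With the source grounded, V_GS = V_G = 2.43 V.
Assume saturation: I_D = (k_n/2)(V_GS − V_t)² = (2.1/2)×(2.43 − 0.82)² = 1.05×1.61² = 2.71 mA.
V_DS = V_DD − I_D·R_D = 9.1 − 2.71×2.2 = 3.14 V.
Saturation requires V_DS ≥ V_GS − V_t = 1.61 V; 3.14 ≥ 1.61 ✓.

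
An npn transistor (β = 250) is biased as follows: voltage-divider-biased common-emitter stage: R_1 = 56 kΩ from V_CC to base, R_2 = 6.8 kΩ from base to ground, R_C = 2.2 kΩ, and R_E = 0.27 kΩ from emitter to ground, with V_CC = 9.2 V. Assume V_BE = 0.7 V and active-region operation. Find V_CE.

V_CE ≈ 6.7 V

Thevenize the base divider: V_Th = V_CC·R_2/(R_1+R_2) = 9.2×6.8/62.8 = 0.996 V, R_Th = R_1‖R_2 = 6.06 kΩ.
Base-emitter loop: V_Th = I_B·R_Th + V_BE + (β+1)I_B·R_E, so I_B = (0.996 − 0.7) / (6.06 + 251×0.27) = 0.00401 mA.
I_C = β·I_B = 250×0.00401 = 1 mA, and I_E = (β+1)I_B = 1.01 mA.
V_CE = V_CC − I_C·R_C − I_E·R_E = 9.2 − 1×2.2 − 1.01×0.27 = 6.72 V.
V_CE = 6.72 V > 0.2 V confirms active-region operation.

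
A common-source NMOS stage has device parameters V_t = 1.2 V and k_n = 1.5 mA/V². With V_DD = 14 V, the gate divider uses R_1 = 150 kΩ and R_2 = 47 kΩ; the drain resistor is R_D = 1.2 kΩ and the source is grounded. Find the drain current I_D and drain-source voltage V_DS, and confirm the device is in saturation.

V_G = V_DD·R_2/(R_1+R_2) = 14×47/197 = 3.34 V. With the source grounded, V_GS = V_G = 3.34 V.
Assume saturation: I_D = (k_n/2)(V_GS − V_t)² = (1.5/2)×(3.34 − 1.2)² = 0.75×2.14² = 3.44 mA.
V_DS = V_DD − I_D·R_D = 14 − 3.44×1.2 = 9.88 V.
Saturation requires V_DS ≥ V_GS − V_t = 2.14 V; 9.88 ≥ 2.14 ✓.

I_D ≈ 3.4 mA, V_DS ≈ 9.9 V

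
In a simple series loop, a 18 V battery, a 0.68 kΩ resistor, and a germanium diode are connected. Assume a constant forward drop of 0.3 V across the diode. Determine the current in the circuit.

KVL around the loop: 18 = V_D + I·R = 0.3 + I × 0.68 kΩ.
So I = (18 − 0.3) / 0.68 kΩ = 17.7 / 0.68 = 26 mA.

I ≈ 26 mA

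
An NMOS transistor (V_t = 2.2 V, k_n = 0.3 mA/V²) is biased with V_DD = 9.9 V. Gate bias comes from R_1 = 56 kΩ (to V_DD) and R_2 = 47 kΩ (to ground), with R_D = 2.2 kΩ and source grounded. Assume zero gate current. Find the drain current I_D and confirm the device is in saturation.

V_G = V_DD·R_2/(R_1+R_2) = 9.9×47/103 = 4.52 V. With the source grounded, V_GS = V_G = 4.52 V.
Assume saturation: I_D = (k_n/2)(V_GS − V_t)² = (0.3/2)×(4.52 − 2.2)² = 0.15×2.32² = 0.806 mA.
V_DS = V_DD − I_D·R_D = 9.9 − 0.806×2.2 = 8.13 V.
Saturation requires V_DS ≥ V_GS − V_t = 2.32 V; 8.13 ≥ 2.32 ✓.

I_D ≈ 0.81 mA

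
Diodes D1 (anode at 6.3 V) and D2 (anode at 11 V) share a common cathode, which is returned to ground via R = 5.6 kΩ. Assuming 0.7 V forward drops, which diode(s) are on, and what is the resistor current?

Only D2 conducts; I_R ≈ 1.8 mA

Assume both conduct. Then node N would need to be at both 6.3−0.7 = 5.6 V and 11−0.7 = 10.3 V, which is impossible.
Assume only D2 conducts: V_N = 11 − 0.7 = 10.3 V, so I_R = 10.3/5.6 = 1.84 mA.
Check D1: its anode-to-cathode voltage is 6.3 − 10.3 = -4 V < 0.7 V, so it is off. The assumption is consistent.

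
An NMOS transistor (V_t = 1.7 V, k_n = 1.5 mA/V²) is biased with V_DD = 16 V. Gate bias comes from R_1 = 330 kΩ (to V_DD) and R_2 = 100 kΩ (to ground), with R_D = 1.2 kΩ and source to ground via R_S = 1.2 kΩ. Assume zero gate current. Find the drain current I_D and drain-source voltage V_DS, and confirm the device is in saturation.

I_D ≈ 0.82 mA, V_DS ≈ 14 V

V_G = V_DD·R_2/(R_1+R_2) = 16×100/430 = 3.72 V.
Assume saturation: I_D = (k_n/2)(V_GS − V_t)² with V_GS = V_G − I_D·R_S = 3.72 − 1.2·I_D.
Substituting gives 1.08·I_D² − 4.64·I_D + 3.06 = 0, with roots I_D = 0.815 or 3.48 mA.
The root I_D = 3.48 mA gives V_GS = -0.454 V ≤ V_t, so take I_D = 0.815 mA.
Then V_GS = 2.74 V and V_DS = V_DD − I_D(R_D+R_S) = 16 − 0.815×2.4 = 14 V.
Saturation requires V_DS ≥ V_GS − V_t = 1.04 V; 14 ≥ 1.04 ✓.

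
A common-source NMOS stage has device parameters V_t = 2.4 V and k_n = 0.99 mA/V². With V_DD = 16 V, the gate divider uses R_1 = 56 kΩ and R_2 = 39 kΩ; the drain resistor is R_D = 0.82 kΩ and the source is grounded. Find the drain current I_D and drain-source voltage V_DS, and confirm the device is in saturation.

V_G = V_DD·R_2/(R_1+R_2) = 16×39/95 = 6.57 V. With the source grounded, V_GS = V_G = 6.57 V.
Assume saturation: I_D = (k_n/2)(V_GS − V_t)² = (0.99/2)×(6.57 − 2.4)² = 0.495×4.17² = 8.6 mA.
V_DS = V_DD − I_D·R_D = 16 − 8.6×0.82 = 8.95 V.
Saturation requires V_DS ≥ V_GS − V_t = 4.17 V; 8.95 ≥ 4.17 ✓.

I_D ≈ 8.6 mA, V_DS ≈ 8.9 V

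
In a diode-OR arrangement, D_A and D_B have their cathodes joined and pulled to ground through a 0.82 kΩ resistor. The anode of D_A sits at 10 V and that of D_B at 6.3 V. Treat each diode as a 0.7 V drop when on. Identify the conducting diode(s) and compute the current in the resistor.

Only D_A conducts; I_R ≈ 11 mA

Assume both conduct. Then node N would need to be at both 10−0.7 = 9.3 V and 6.3−0.7 = 5.6 V, which is impossible.
Assume only D_A conducts: V_N = 10 − 0.7 = 9.3 V, so I_R = 9.3/0.82 = 11.3 mA.
Check D_B: its anode-to-cathode voltage is 6.3 − 9.3 = -3 V < 0.7 V, so it is off. The assumption is consistent.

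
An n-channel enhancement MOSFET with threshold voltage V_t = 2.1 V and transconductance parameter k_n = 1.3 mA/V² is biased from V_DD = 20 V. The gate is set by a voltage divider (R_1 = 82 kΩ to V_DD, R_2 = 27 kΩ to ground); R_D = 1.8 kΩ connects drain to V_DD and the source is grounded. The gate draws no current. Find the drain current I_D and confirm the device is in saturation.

V_G = V_DD·R_2/(R_1+R_2) = 20×27/109 = 4.95 V. With the source grounded, V_GS = V_G = 4.95 V.
Assume saturation: I_D = (k_n/2)(V_GS − V_t)² = (1.3/2)×(4.95 − 2.1)² = 0.65×2.85² = 5.29 mA.
V_DS = V_DD − I_D·R_D = 20 − 5.29×1.8 = 10.5 V.
Saturation requires V_DS ≥ V_GS − V_t = 2.85 V; 10.5 ≥ 2.85 ✓.

I_D ≈ 5.3 mA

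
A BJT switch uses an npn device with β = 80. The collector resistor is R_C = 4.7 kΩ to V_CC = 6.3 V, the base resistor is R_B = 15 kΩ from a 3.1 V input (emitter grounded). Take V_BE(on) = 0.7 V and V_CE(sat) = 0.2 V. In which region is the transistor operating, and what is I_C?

Assume active: I_B = (3.1 − 0.7)/15 = 0.16 mA, giving I_C = β·I_B = 12.8 mA.
But then V_CE = 6.3 − 12.8×4.7 = -53.9 V < V_CE(sat) = 0.2 V — impossible in the active region.
So the transistor is saturated. With V_CE = 0.2 V, I_C = (V_CC − 0.2)/R_C = 6.1/4.7 = 1.3 mA.
Check: β·I_B = 12.8 mA > I_C = 1.3 mA, confirming saturation.

saturation; I_C ≈ 1.3 mA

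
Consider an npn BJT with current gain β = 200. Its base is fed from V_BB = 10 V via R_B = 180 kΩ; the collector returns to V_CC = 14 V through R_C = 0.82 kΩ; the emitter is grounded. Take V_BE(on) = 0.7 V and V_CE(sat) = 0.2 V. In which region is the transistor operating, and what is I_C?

Assume active. Base-emitter loop: I_B = (V_BB − V_BE)/R_B = (10 − 0.7)/180 = 0.0517 mA.
I_C = β·I_B = 200×0.0517 = 10.3 mA.
V_CE = V_CC − I_C·R_C = 14 − 10.3×0.82 = 5.53 V > V_CE(sat), so the active-region assumption holds.

active; I_C ≈ 10 mA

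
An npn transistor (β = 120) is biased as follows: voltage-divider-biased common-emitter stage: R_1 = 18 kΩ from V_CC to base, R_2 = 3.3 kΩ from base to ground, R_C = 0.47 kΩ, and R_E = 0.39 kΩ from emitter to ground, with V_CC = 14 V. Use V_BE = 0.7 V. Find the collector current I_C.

I_C ≈ 3.5 mA

Thevenize the base divider: V_Th = V_CC·R_2/(R_1+R_2) = 14×3.3/21.3 = 2.17 V, R_Th = R_1‖R_2 = 2.79 kΩ.
Base-emitter loop: V_Th = I_B·R_Th + V_BE + (β+1)I_B·R_E, so I_B = (2.17 − 0.7) / (2.79 + 121×0.39) = 0.0294 mA.
I_C = β·I_B = 120×0.0294 = 3.53 mA, and I_E = (β+1)I_B = 3.56 mA.
V_CE = V_CC − I_C·R_C − I_E·R_E = 14 − 3.53×0.47 − 3.56×0.39 = 11 V.
V_CE = 11 V > 0.2 V confirms active-region operation.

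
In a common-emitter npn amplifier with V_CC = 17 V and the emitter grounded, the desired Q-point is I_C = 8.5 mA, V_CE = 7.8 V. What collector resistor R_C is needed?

R_C ≈ 1.1 kΩ

Collector loop: V_CC = I_C·R_C + V_CE.
R_C = (V_CC − V_CE)/I_C = (17 − 7.8)/8.5 = 1.08 kΩ.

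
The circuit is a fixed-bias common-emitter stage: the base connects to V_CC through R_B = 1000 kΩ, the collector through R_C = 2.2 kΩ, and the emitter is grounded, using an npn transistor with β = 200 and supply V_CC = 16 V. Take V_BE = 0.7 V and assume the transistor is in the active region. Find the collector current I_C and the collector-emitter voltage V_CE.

Base loop: V_CC = I_B·R_B + V_BE, so I_B = (16 − 0.7)/1000 kΩ = 0.0153 mA.
In the active region I_C = β·I_B = 200 × 0.0153 = 3.06 mA.
Collector loop: V_CE = V_CC − I_C·R_C = 16 − 3.06×2.2 = 9.27 V.
Since V_CE = 9.27 V > V_CE(sat) ≈ 0.2 V, the transistor is in the active region as assumed.

I_C ≈ 3.1 mA, V_CE ≈ 9.3 V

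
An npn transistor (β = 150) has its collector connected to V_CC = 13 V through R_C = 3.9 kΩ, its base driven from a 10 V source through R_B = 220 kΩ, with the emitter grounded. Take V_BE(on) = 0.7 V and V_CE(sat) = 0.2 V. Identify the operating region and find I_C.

Assume active: I_B = (10 − 0.7)/220 = 0.0423 mA, giving I_C = β·I_B = 6.34 mA.
But then V_CE = 13 − 6.34×3.9 = -11.7 V < V_CE(sat) = 0.2 V — impossible in the active region.
So the transistor is saturated. With V_CE = 0.2 V, I_C = (V_CC − 0.2)/R_C = 12.8/3.9 = 3.28 mA.
Check: β·I_B = 6.34 mA > I_C = 3.28 mA, confirming saturation.

saturation; I_C ≈ 3.3 mA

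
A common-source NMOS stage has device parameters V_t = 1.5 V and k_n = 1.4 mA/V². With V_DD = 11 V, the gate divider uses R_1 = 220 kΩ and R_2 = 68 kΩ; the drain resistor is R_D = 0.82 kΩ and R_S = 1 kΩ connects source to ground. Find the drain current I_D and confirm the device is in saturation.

I_D ≈ 0.37 mA

V_G = V_DD·R_2/(R_1+R_2) = 11×68/288 = 2.6 V.
Assume saturation: I_D = (k_n/2)(V_GS − V_t)² with V_GS = V_G − I_D·R_S = 2.6 − 1·I_D.
Substituting gives 0.7·I_D² − 2.54·I_D + 0.843 = 0, with roots I_D = 0.37 or 3.25 mA.
The root I_D = 3.25 mA gives V_GS = -0.656 V ≤ V_t, so take I_D = 0.37 mA.
Then V_GS = 2.23 V and V_DS = V_DD − I_D(R_D+R_S) = 11 − 0.37×1.82 = 10.3 V.
Saturation requires V_DS ≥ V_GS − V_t = 0.727 V; 10.3 ≥ 0.727 ✓.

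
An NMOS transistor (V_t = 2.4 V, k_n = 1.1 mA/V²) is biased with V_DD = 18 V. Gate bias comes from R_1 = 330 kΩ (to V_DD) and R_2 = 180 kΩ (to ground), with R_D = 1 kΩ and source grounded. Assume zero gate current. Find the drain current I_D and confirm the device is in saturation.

I_D ≈ 8.6 mA

V_G = V_DD·R_2/(R_1+R_2) = 18×180/510 = 6.35 V. With the source grounded, V_GS = V_G = 6.35 V.
Assume saturation: I_D = (k_n/2)(V_GS − V_t)² = (1.1/2)×(6.35 − 2.4)² = 0.55×3.95² = 8.59 mA.
V_DS = V_DD − I_D·R_D = 18 − 8.59×1 = 9.41 V.
Saturation requires V_DS ≥ V_GS − V_t = 3.95 V; 9.41 ≥ 3.95 ✓.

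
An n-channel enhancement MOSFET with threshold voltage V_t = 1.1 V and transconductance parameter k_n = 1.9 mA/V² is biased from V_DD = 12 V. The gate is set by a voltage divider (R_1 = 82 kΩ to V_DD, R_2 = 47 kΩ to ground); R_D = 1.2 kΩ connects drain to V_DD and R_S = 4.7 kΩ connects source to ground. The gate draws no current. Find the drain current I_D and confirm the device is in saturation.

I_D ≈ 0.54 mA

V_G = V_DD·R_2/(R_1+R_2) = 12×47/129 = 4.37 V.
Assume saturation: I_D = (k_n/2)(V_GS − V_t)² with V_GS = V_G − I_D·R_S = 4.37 − 4.7·I_D.
Substituting gives 21·I_D² − 30.2·I_D + 10.2 = 0, with roots I_D = 0.536 or 0.904 mA.
The root I_D = 0.904 mA gives V_GS = 0.125 V ≤ V_t, so take I_D = 0.536 mA.
Then V_GS = 1.85 V and V_DS = V_DD − I_D(R_D+R_S) = 12 − 0.536×5.9 = 8.84 V.
Saturation requires V_DS ≥ V_GS − V_t = 0.751 V; 8.84 ≥ 0.751 ✓.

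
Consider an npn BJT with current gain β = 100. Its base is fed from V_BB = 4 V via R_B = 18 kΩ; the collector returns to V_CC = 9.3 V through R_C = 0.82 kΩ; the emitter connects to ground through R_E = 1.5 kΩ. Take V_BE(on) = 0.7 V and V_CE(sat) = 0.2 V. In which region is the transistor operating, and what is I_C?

Assume active. Base-emitter loop: I_B = (V_BB − V_BE)/(R_B + (β+1)R_E) = (4 − 0.7)/(18 + 101×1.5) = 0.0195 mA.
I_C = β·I_B = 100×0.0195 = 1.95 mA.
V_CE = V_CC − I_C·R_C − I_E·R_E = 9.3 − 1.95×0.82 − 1.97×1.5 = 4.75 V > V_CE(sat), so the active-region assumption holds.

active; I_C ≈ 1.9 mA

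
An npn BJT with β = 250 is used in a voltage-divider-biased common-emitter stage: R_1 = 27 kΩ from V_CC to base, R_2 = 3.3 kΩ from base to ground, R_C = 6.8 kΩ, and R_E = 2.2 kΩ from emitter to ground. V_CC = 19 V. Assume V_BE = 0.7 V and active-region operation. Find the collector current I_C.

Thevenize the base divider: V_Th = V_CC·R_2/(R_1+R_2) = 19×3.3/30.3 = 2.07 V, R_Th = R_1‖R_2 = 2.94 kΩ.
Base-emitter loop: V_Th = I_B·R_Th + V_BE + (β+1)I_B·R_E, so I_B = (2.07 − 0.7) / (2.94 + 251×2.2) = 0.00247 mA.
I_C = β·I_B = 250×0.00247 = 0.617 mA, and I_E = (β+1)I_B = 0.619 mA.
V_CE = V_CC − I_C·R_C − I_E·R_E = 19 − 0.617×6.8 − 0.619×2.2 = 13.4 V.
V_CE = 13.4 V > 0.2 V confirms active-region operation.

I_C ≈ 0.62 mA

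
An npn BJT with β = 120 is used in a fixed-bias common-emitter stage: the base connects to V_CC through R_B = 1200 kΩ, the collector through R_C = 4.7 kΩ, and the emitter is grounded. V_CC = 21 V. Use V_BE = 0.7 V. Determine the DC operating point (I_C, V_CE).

Base loop: V_CC = I_B·R_B + V_BE, so I_B = (21 − 0.7)/1200 kΩ = 0.0169 mA.
In the active region I_C = β·I_B = 120 × 0.0169 = 2.03 mA.
Collector loop: V_CE = V_CC − I_C·R_C = 21 − 2.03×4.7 = 11.5 V.
Since V_CE = 11.5 V > V_CE(sat) ≈ 0.2 V, the transistor is in the active region as assumed.

I_C ≈ 2 mA, V_CE ≈ 11 V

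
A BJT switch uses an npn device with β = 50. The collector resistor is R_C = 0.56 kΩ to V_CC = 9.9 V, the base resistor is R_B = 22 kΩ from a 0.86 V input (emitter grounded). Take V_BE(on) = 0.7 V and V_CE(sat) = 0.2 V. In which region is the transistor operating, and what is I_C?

active; I_C ≈ 0.36 mA

Assume active. Base-emitter loop: I_B = (V_BB − V_BE)/R_B = (0.86 − 0.7)/22 = 0.00727 mA.
I_C = β·I_B = 50×0.00727 = 0.364 mA.
V_CE = V_CC − I_C·R_C = 9.9 − 0.364×0.56 = 9.7 V > V_CE(sat), so the active-region assumption holds.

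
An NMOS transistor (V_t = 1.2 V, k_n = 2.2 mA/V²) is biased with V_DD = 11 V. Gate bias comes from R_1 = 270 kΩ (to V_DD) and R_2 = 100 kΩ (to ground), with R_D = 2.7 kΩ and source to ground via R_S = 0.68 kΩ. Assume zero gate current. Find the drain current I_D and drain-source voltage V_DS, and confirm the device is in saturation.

I_D ≈ 1.1 mA, V_DS ≈ 7.2 V

V_G = V_DD·R_2/(R_1+R_2) = 11×100/370 = 2.97 V.
Assume saturation: I_D = (k_n/2)(V_GS − V_t)² with V_GS = V_G − I_D·R_S = 2.97 − 0.68·I_D.
Substituting gives 0.509·I_D² − 3.65·I_D + 3.46 = 0, with roots I_D = 1.12 or 6.06 mA.
The root I_D = 6.06 mA gives V_GS = -1.15 V ≤ V_t, so take I_D = 1.12 mA.
Then V_GS = 2.21 V and V_DS = V_DD − I_D(R_D+R_S) = 11 − 1.12×3.38 = 7.21 V.
Saturation requires V_DS ≥ V_GS − V_t = 1.01 V; 7.21 ≥ 1.01 ✓.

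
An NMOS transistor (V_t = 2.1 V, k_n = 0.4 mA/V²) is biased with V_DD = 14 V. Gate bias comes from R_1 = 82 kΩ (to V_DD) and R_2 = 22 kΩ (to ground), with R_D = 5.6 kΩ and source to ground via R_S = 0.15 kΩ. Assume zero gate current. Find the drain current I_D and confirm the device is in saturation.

I_D ≈ 0.14 mA

V_G = V_DD·R_2/(R_1+R_2) = 14×22/104 = 2.96 V.
Assume saturation: I_D = (k_n/2)(V_GS − V_t)² with V_GS = V_G − I_D·R_S = 2.96 − 0.15·I_D.
Substituting gives 0.0045·I_D² − 1.05·I_D + 0.148 = 0, with roots I_D = 0.141 or 234 mA.
The root I_D = 234 mA gives V_GS = -32.1 V ≤ V_t, so take I_D = 0.141 mA.
Then V_GS = 2.94 V and V_DS = V_DD − I_D(R_D+R_S) = 14 − 0.141×5.75 = 13.2 V.
Saturation requires V_DS ≥ V_GS − V_t = 0.84 V; 13.2 ≥ 0.84 ✓.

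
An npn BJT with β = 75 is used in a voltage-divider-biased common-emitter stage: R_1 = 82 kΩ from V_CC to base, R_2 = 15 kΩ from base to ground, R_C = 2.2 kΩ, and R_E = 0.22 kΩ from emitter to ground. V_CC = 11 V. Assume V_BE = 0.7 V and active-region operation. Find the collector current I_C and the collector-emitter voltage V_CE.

Thevenize the base divider: V_Th = V_CC·R_2/(R_1+R_2) = 11×15/97 = 1.7 V, R_Th = R_1‖R_2 = 12.7 kΩ.
Base-emitter loop: V_Th = I_B·R_Th + V_BE + (β+1)I_B·R_E, so I_B = (1.7 − 0.7) / (12.7 + 76×0.22) = 0.034 mA.
I_C = β·I_B = 75×0.034 = 2.55 mA, and I_E = (β+1)I_B = 2.59 mA.
V_CE = V_CC − I_C·R_C − I_E·R_E = 11 − 2.55×2.2 − 2.59×0.22 = 4.81 V.
V_CE = 4.81 V > 0.2 V confirms active-region operation.

I_C ≈ 2.6 mA, V_CE ≈ 4.8 V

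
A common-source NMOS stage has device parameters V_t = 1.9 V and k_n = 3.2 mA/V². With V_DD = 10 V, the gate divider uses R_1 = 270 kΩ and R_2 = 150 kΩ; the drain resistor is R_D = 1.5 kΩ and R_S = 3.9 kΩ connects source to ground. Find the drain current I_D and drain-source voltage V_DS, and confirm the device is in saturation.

I_D ≈ 0.31 mA, V_DS ≈ 8.3 V

V_G = V_DD·R_2/(R_1+R_2) = 10×150/420 = 3.57 V.
Assume saturation: I_D = (k_n/2)(V_GS − V_t)² with V_GS = V_G − I_D·R_S = 3.57 − 3.9·I_D.
Substituting gives 24.3·I_D² − 21.9·I_D + 4.47 = 0, with roots I_D = 0.315 or 0.583 mA.
The root I_D = 0.583 mA gives V_GS = 1.3 V ≤ V_t, so take I_D = 0.315 mA.
Then V_GS = 2.34 V and V_DS = V_DD − I_D(R_D+R_S) = 10 − 0.315×5.4 = 8.3 V.
Saturation requires V_DS ≥ V_GS − V_t = 0.444 V; 8.3 ≥ 0.444 ✓.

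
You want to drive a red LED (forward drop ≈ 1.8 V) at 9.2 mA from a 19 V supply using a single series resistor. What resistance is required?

R ≈ 1.9 kΩ

The resistor drops V_S − V_D = 19 − 1.8 = 17.2 V at 9.2 mA.
R = 17.2 V / 9.2 mA = 1.87 kΩ.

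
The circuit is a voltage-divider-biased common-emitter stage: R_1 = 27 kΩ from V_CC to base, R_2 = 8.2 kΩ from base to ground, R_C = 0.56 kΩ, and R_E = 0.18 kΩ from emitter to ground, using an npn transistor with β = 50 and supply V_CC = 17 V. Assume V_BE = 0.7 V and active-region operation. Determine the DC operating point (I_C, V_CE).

Thevenize the base divider: V_Th = V_CC·R_2/(R_1+R_2) = 17×8.2/35.2 = 3.96 V, R_Th = R_1‖R_2 = 6.29 kΩ.
Base-emitter loop: V_Th = I_B·R_Th + V_BE + (β+1)I_B·R_E, so I_B = (3.96 − 0.7) / (6.29 + 51×0.18) = 0.211 mA.
I_C = β·I_B = 50×0.211 = 10.5 mA, and I_E = (β+1)I_B = 10.7 mA.
V_CE = V_CC − I_C·R_C − I_E·R_E = 17 − 10.5×0.56 − 10.7×0.18 = 9.16 V.
V_CE = 9.16 V > 0.2 V confirms active-region operation.

I_C ≈ 11 mA, V_CE ≈ 9.2 V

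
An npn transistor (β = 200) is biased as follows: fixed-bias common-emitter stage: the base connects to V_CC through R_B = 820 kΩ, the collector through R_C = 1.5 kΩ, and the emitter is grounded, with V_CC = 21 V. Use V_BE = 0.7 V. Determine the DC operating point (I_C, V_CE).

I_C ≈ 5 mA, V_CE ≈ 14 V

Base loop: V_CC = I_B·R_B + V_BE, so I_B = (21 − 0.7)/820 kΩ = 0.0248 mA.
In the active region I_C = β·I_B = 200 × 0.0248 = 4.95 mA.
Collector loop: V_CE = V_CC − I_C·R_C = 21 − 4.95×1.5 = 13.6 V.
Since V_CE = 13.6 V > V_CE(sat) ≈ 0.2 V, the transistor is in the active region as assumed.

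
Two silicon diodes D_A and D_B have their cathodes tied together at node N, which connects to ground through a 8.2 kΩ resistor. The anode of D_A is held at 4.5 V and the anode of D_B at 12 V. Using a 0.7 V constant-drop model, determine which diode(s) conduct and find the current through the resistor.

Only D_B conducts; I_R ≈ 1.4 mA

Assume both conduct. Then node N would need to be at both 4.5−0.7 = 3.8 V and 12−0.7 = 11.3 V, which is impossible.
Assume only D_B conducts: V_N = 12 − 0.7 = 11.3 V, so I_R = 11.3/8.2 = 1.38 mA.
Check D_A: its anode-to-cathode voltage is 4.5 − 11.3 = -6.8 V < 0.7 V, so it is off. The assumption is consistent.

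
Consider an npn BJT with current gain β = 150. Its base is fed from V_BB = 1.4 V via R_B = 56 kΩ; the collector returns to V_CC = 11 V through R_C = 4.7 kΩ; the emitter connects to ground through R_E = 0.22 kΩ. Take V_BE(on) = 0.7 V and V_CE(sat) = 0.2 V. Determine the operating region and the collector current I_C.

Assume active. Base-emitter loop: I_B = (V_BB − V_BE)/(R_B + (β+1)R_E) = (1.4 − 0.7)/(56 + 151×0.22) = 0.00785 mA.
I_C = β·I_B = 150×0.00785 = 1.18 mA.
V_CE = V_CC − I_C·R_C − I_E·R_E = 11 − 1.18×4.7 − 1.18×0.22 = 5.21 V > V_CE(sat), so the active-region assumption holds.

active; I_C ≈ 1.2 mA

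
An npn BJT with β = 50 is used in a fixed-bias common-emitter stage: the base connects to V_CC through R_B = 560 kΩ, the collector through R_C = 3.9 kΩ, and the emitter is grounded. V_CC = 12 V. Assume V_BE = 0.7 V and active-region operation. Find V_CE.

V_CE ≈ 8.1 V

Base loop: V_CC = I_B·R_B + V_BE, so I_B = (12 − 0.7)/560 kΩ = 0.0202 mA.
In the active region I_C = β·I_B = 50 × 0.0202 = 1.01 mA.
Collector loop: V_CE = V_CC − I_C·R_C = 12 − 1.01×3.9 = 8.07 V.
Since V_CE = 8.07 V > V_CE(sat) ≈ 0.2 V, the transistor is in the active region as assumed.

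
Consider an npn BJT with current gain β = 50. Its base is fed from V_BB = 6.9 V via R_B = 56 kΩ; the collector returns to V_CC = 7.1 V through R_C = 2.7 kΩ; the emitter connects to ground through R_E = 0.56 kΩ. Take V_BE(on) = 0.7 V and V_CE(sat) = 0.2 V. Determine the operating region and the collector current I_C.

Assume active: I_B = (6.9 − 0.7)/(56 + 51×0.56) = 0.0733 mA, I_C = β·I_B = 3.67 mA.
Then V_CE = 7.1 − 3.67×2.7 − 3.74×0.56 = -4.89 V < 0.2 V — the active assumption fails.
Re-solve with V_CE = 0.2 V. KCL at the emitter: V_E/R_E = (V_BB−0.7−V_E)/R_B + (V_CC−0.2−V_E)/R_C, giving V_E = 1.23 V.
I_C = (V_CC − 0.2 − V_E)/R_C = (6.9 − 1.23)/2.7 = 2.1 mA.
Check: I_B = (6.2 − 1.23)/56 = 0.0888 mA, and β·I_B = 4.44 mA > I_C, confirming saturation.

saturation; I_C ≈ 2.1 mA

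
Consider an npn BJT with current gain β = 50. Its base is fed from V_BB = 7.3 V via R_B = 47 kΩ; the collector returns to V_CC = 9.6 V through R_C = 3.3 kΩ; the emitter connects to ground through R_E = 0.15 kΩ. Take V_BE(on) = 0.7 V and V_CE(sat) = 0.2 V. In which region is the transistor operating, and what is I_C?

Assume active: I_B = (7.3 − 0.7)/(47 + 51×0.15) = 0.121 mA, I_C = β·I_B = 6.04 mA.
Then V_CE = 9.6 − 6.04×3.3 − 6.16×0.15 = -11.3 V < 0.2 V — the active assumption fails.
Re-solve with V_CE = 0.2 V. KCL at the emitter: V_E/R_E = (V_BB−0.7−V_E)/R_B + (V_CC−0.2−V_E)/R_C, giving V_E = 0.428 V.
I_C = (V_CC − 0.2 − V_E)/R_C = (9.4 − 0.428)/3.3 = 2.72 mA.
Check: I_B = (6.6 − 0.428)/47 = 0.131 mA, and β·I_B = 6.57 mA > I_C, confirming saturation.

saturation; I_C ≈ 2.7 mA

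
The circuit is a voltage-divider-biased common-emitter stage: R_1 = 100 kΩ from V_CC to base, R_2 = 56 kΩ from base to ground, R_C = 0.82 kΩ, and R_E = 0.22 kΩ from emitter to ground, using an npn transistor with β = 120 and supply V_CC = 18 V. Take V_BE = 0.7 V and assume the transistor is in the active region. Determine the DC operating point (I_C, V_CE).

I_C ≈ 11 mA, V_CE ≈ 6.5 V

Thevenize the base divider: V_Th = V_CC·R_2/(R_1+R_2) = 18×56/156 = 6.46 V, R_Th = R_1‖R_2 = 35.9 kΩ.
Base-emitter loop: V_Th = I_B·R_Th + V_BE + (β+1)I_B·R_E, so I_B = (6.46 − 0.7) / (35.9 + 121×0.22) = 0.0922 mA.
I_C = β·I_B = 120×0.0922 = 11.1 mA, and I_E = (β+1)I_B = 11.2 mA.
V_CE = V_CC − I_C·R_C − I_E·R_E = 18 − 11.1×0.82 − 11.2×0.22 = 6.48 V.
V_CE = 6.48 V > 0.2 V confirms active-region operation.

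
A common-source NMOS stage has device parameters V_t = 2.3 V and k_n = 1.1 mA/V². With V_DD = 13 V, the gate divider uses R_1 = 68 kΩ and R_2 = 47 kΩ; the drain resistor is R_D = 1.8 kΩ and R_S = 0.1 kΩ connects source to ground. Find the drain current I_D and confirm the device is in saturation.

I_D ≈ 3.8 mA

V_G = V_DD·R_2/(R_1+R_2) = 13×47/115 = 5.31 V.
Assume saturation: I_D = (k_n/2)(V_GS − V_t)² with V_GS = V_G − I_D·R_S = 5.31 − 0.1·I_D.
Substituting gives 0.0055·I_D² − 1.33·I_D + 4.99 = 0, with roots I_D = 3.81 or 238 mA.
The root I_D = 238 mA gives V_GS = -18.5 V ≤ V_t, so take I_D = 3.81 mA.
Then V_GS = 4.93 V and V_DS = V_DD − I_D(R_D+R_S) = 13 − 3.81×1.9 = 5.76 V.
Saturation requires V_DS ≥ V_GS − V_t = 2.63 V; 5.76 ≥ 2.63 ✓.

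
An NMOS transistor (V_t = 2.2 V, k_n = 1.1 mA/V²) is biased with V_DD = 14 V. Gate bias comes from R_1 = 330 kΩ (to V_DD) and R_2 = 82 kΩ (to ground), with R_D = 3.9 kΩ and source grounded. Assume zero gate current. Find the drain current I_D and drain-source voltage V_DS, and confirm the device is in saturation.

V_G = V_DD·R_2/(R_1+R_2) = 14×82/412 = 2.79 V. With the source grounded, V_GS = V_G = 2.79 V.
Assume saturation: I_D = (k_n/2)(V_GS − V_t)² = (1.1/2)×(2.79 − 2.2)² = 0.55×0.586² = 0.189 mA.
V_DS = V_DD − I_D·R_D = 14 − 0.189×3.9 = 13.3 V.
Saturation requires V_DS ≥ V_GS − V_t = 0.586 V; 13.3 ≥ 0.586 ✓.

I_D ≈ 0.19 mA, V_DS ≈ 13 V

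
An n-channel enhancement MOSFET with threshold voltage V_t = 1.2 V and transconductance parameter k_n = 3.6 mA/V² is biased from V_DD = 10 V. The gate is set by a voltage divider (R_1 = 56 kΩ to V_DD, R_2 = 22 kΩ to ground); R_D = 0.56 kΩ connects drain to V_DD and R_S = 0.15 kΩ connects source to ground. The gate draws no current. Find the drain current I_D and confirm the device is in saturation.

V_G = V_DD·R_2/(R_1+R_2) = 10×22/78 = 2.82 V.
Assume saturation: I_D = (k_n/2)(V_GS − V_t)² with V_GS = V_G − I_D·R_S = 2.82 − 0.15·I_D.
Substituting gives 0.0405·I_D² − 1.88·I_D + 4.73 = 0, with roots I_D = 2.68 or 43.6 mA.
The root I_D = 43.6 mA gives V_GS = -3.72 V ≤ V_t, so take I_D = 2.68 mA.
Then V_GS = 2.42 V and V_DS = V_DD − I_D(R_D+R_S) = 10 − 2.68×0.71 = 8.1 V.
Saturation requires V_DS ≥ V_GS − V_t = 1.22 V; 8.1 ≥ 1.22 ✓.

I_D ≈ 2.7 mA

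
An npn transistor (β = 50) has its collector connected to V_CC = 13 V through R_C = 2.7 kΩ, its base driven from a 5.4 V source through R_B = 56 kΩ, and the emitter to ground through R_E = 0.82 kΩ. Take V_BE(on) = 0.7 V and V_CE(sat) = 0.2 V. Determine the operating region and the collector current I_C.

Assume active. Base-emitter loop: I_B = (V_BB − V_BE)/(R_B + (β+1)R_E) = (5.4 − 0.7)/(56 + 51×0.82) = 0.048 mA.
I_C = β·I_B = 50×0.048 = 2.4 mA.
V_CE = V_CC − I_C·R_C − I_E·R_E = 13 − 2.4×2.7 − 2.45×0.82 = 4.5 V > V_CE(sat), so the active-region assumption holds.

active; I_C ≈ 2.4 mA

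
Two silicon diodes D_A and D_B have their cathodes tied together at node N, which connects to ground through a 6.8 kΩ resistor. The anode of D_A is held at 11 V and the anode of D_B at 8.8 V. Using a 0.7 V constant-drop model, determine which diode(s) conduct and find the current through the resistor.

Assume both conduct. Then node N would need to be at both 11−0.7 = 10.3 V and 8.8−0.7 = 8.1 V, which is impossible.
Assume only D_A conducts: V_N = 11 − 0.7 = 10.3 V, so I_R = 10.3/6.8 = 1.51 mA.
Check D_B: its anode-to-cathode voltage is 8.8 − 10.3 = -1.5 V < 0.7 V, so it is off. The assumption is consistent.

Only D_A conducts; I_R ≈ 1.5 mA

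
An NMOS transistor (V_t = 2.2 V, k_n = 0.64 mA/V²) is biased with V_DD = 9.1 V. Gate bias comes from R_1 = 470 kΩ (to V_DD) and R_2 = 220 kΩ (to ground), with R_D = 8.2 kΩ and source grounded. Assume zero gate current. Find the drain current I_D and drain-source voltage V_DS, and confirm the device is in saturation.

V_G = V_DD·R_2/(R_1+R_2) = 9.1×220/690 = 2.9 V. With the source grounded, V_GS = V_G = 2.9 V.
Assume saturation: I_D = (k_n/2)(V_GS − V_t)² = (0.64/2)×(2.9 − 2.2)² = 0.32×0.701² = 0.157 mA.
V_DS = V_DD − I_D·R_D = 9.1 − 0.157×8.2 = 7.81 V.
Saturation requires V_DS ≥ V_GS − V_t = 0.701 V; 7.81 ≥ 0.701 ✓.

I_D ≈ 0.16 mA, V_DS ≈ 7.8 V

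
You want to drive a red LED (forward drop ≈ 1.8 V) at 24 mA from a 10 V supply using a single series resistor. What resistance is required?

R ≈ 0.34 kΩ

The resistor drops V_S − V_D = 10 − 1.8 = 8.2 V at 24 mA.
R = 8.2 V / 24 mA = 0.342 kΩ.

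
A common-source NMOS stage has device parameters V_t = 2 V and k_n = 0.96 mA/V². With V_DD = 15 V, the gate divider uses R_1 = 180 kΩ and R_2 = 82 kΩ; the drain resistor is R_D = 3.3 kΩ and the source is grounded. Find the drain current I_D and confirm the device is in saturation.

I_D ≈ 3.5 mA

V_G = V_DD·R_2/(R_1+R_2) = 15×82/262 = 4.69 V. With the source grounded, V_GS = V_G = 4.69 V.
Assume saturation: I_D = (k_n/2)(V_GS − V_t)² = (0.96/2)×(4.69 − 2)² = 0.48×2.69² = 3.49 mA.
V_DS = V_DD − I_D·R_D = 15 − 3.49×3.3 = 3.5 V.
Saturation requires V_DS ≥ V_GS − V_t = 2.69 V; 3.5 ≥ 2.69 ✓.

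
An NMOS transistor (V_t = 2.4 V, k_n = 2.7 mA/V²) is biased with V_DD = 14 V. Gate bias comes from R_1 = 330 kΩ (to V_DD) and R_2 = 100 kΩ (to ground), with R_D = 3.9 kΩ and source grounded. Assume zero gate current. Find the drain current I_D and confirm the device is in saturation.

I_D ≈ 0.99 mA

V_G = V_DD·R_2/(R_1+R_2) = 14×100/430 = 3.26 V. With the source grounded, V_GS = V_G = 3.26 V.
Assume saturation: I_D = (k_n/2)(V_GS − V_t)² = (2.7/2)×(3.26 − 2.4)² = 1.35×0.856² = 0.989 mA.
V_DS = V_DD − I_D·R_D = 14 − 0.989×3.9 = 10.1 V.
Saturation requires V_DS ≥ V_GS − V_t = 0.856 V; 10.1 ≥ 0.856 ✓.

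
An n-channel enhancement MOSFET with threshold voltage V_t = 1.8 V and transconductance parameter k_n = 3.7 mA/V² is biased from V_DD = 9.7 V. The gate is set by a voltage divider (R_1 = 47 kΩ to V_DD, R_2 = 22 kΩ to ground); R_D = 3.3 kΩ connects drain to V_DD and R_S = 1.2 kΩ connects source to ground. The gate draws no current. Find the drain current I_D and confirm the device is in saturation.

I_D ≈ 0.6 mA

V_G = V_DD·R_2/(R_1+R_2) = 9.7×22/69 = 3.09 V.
Assume saturation: I_D = (k_n/2)(V_GS − V_t)² with V_GS = V_G − I_D·R_S = 3.09 − 1.2·I_D.
Substituting gives 2.66·I_D² − 6.74·I_D + 3.09 = 0, with roots I_D = 0.602 or 1.93 mA.
The root I_D = 1.93 mA gives V_GS = 0.779 V ≤ V_t, so take I_D = 0.602 mA.
Then V_GS = 2.37 V and V_DS = V_DD − I_D(R_D+R_S) = 9.7 − 0.602×4.5 = 6.99 V.
Saturation requires V_DS ≥ V_GS − V_t = 0.57 V; 6.99 ≥ 0.57 ✓.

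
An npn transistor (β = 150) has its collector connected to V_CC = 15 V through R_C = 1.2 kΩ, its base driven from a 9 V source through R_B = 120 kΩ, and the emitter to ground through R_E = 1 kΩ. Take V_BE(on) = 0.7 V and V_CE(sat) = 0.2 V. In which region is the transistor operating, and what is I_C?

active; I_C ≈ 4.6 mA

Assume active. Base-emitter loop: I_B = (V_BB − V_BE)/(R_B + (β+1)R_E) = (9 − 0.7)/(120 + 151×1) = 0.0306 mA.
I_C = β·I_B = 150×0.0306 = 4.59 mA.
V_CE = V_CC − I_C·R_C − I_E·R_E = 15 − 4.59×1.2 − 4.62×1 = 4.86 V > V_CE(sat), so the active-region assumption holds.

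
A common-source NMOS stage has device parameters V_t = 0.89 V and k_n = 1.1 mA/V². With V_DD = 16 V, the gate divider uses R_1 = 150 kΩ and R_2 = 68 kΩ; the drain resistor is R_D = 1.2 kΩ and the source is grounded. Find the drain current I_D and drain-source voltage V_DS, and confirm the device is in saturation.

I_D ≈ 9.2 mA, V_DS ≈ 4.9 V

V_G = V_DD·R_2/(R_1+R_2) = 16×68/218 = 4.99 V. With the source grounded, V_GS = V_G = 4.99 V.
Assume saturation: I_D = (k_n/2)(V_GS − V_t)² = (1.1/2)×(4.99 − 0.89)² = 0.55×4.1² = 9.25 mA.
V_DS = V_DD − I_D·R_D = 16 − 9.25×1.2 = 4.9 V.
Saturation requires V_DS ≥ V_GS − V_t = 4.1 V; 4.9 ≥ 4.1 ✓.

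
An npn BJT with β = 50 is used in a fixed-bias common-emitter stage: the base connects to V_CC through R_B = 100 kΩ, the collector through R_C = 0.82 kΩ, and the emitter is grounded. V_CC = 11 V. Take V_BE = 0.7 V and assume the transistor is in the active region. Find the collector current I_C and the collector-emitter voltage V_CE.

Base loop: V_CC = I_B·R_B + V_BE, so I_B = (11 − 0.7)/100 kΩ = 0.103 mA.
In the active region I_C = β·I_B = 50 × 0.103 = 5.15 mA.
Collector loop: V_CE = V_CC − I_C·R_C = 11 − 5.15×0.82 = 6.78 V.
Since V_CE = 6.78 V > V_CE(sat) ≈ 0.2 V, the transistor is in the active region as assumed.

I_C ≈ 5.2 mA, V_CE ≈ 6.8 V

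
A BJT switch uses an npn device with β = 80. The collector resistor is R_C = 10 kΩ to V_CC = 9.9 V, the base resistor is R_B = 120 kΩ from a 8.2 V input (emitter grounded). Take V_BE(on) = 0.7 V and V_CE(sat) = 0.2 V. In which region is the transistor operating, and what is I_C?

saturation; I_C ≈ 0.97 mA

Assume active: I_B = (8.2 − 0.7)/120 = 0.0625 mA, giving I_C = β·I_B = 5 mA.
But then V_CE = 9.9 − 5×10 = -40.1 V < V_CE(sat) = 0.2 V — impossible in the active region.
So the transistor is saturated. With V_CE = 0.2 V, I_C = (V_CC − 0.2)/R_C = 9.7/10 = 0.97 mA.
Check: β·I_B = 5 mA > I_C = 0.97 mA, confirming saturation.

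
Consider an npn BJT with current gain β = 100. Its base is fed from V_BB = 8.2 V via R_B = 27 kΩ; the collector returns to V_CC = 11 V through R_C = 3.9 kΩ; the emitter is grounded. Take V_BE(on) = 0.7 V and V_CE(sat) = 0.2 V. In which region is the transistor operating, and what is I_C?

saturation; I_C ≈ 2.8 mA

Assume active: I_B = (8.2 − 0.7)/27 = 0.278 mA, giving I_C = β·I_B = 27.8 mA.
But then V_CE = 11 − 27.8×3.9 = -97.3 V < V_CE(sat) = 0.2 V — impossible in the active region.
So the transistor is saturated. With V_CE = 0.2 V, I_C = (V_CC − 0.2)/R_C = 10.8/3.9 = 2.77 mA.
Check: β·I_B = 27.8 mA > I_C = 2.77 mA, confirming saturation.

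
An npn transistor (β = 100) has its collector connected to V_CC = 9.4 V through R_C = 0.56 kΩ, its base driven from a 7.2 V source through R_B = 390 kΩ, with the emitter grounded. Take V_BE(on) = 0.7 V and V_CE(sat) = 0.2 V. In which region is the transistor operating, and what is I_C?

active; I_C ≈ 1.7 mA

Assume active. Base-emitter loop: I_B = (V_BB − V_BE)/R_B = (7.2 − 0.7)/390 = 0.0167 mA.
I_C = β·I_B = 100×0.0167 = 1.67 mA.
V_CE = V_CC − I_C·R_C = 9.4 − 1.67×0.56 = 8.47 V > V_CE(sat), so the active-region assumption holds.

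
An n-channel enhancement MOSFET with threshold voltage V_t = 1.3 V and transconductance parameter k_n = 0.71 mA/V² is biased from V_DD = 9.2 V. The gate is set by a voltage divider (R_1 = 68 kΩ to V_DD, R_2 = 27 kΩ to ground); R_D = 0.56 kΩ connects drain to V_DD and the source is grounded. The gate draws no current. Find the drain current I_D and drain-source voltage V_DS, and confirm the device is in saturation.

V_G = V_DD·R_2/(R_1+R_2) = 9.2×27/95 = 2.61 V. With the source grounded, V_GS = V_G = 2.61 V.
Assume saturation: I_D = (k_n/2)(V_GS − V_t)² = (0.71/2)×(2.61 − 1.3)² = 0.355×1.31² = 0.614 mA.
V_DS = V_DD − I_D·R_D = 9.2 − 0.614×0.56 = 8.86 V.
Saturation requires V_DS ≥ V_GS − V_t = 1.31 V; 8.86 ≥ 1.31 ✓.

I_D ≈ 0.61 mA, V_DS ≈ 8.9 V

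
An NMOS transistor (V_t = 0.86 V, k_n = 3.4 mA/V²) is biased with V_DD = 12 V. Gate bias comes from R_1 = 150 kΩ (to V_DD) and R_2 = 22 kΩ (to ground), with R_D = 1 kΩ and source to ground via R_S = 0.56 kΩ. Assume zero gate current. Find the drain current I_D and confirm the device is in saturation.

V_G = V_DD·R_2/(R_1+R_2) = 12×22/172 = 1.53 V.
Assume saturation: I_D = (k_n/2)(V_GS − V_t)² with V_GS = V_G − I_D·R_S = 1.53 − 0.56·I_D.
Substituting gives 0.533·I_D² − 2.28·I_D + 0.774 = 0, with roots I_D = 0.371 or 3.92 mA.
The root I_D = 3.92 mA gives V_GS = -0.658 V ≤ V_t, so take I_D = 0.371 mA.
Then V_GS = 1.33 V and V_DS = V_DD − I_D(R_D+R_S) = 12 − 0.371×1.56 = 11.4 V.
Saturation requires V_DS ≥ V_GS − V_t = 0.467 V; 11.4 ≥ 0.467 ✓.

I_D ≈ 0.37 mA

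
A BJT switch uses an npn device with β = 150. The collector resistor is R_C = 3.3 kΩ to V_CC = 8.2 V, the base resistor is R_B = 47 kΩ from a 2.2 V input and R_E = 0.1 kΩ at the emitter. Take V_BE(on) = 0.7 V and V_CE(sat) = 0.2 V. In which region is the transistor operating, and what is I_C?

saturation; I_C ≈ 2.4 mA

Assume active: I_B = (2.2 − 0.7)/(47 + 151×0.1) = 0.0242 mA, I_C = β·I_B = 3.62 mA.
Then V_CE = 8.2 − 3.62×3.3 − 3.65×0.1 = -4.12 V < 0.2 V — the active assumption fails.
Re-solve with V_CE = 0.2 V. KCL at the emitter: V_E/R_E = (V_BB−0.7−V_E)/R_B + (V_CC−0.2−V_E)/R_C, giving V_E = 0.238 V.
I_C = (V_CC − 0.2 − V_E)/R_C = (8 − 0.238)/3.3 = 2.35 mA.
Check: I_B = (1.5 − 0.238)/47 = 0.0269 mA, and β·I_B = 4.03 mA > I_C, confirming saturation.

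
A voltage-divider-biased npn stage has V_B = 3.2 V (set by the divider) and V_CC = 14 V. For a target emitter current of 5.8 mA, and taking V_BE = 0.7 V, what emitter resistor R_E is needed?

R_E ≈ 0.43 kΩ

V_E = V_B − V_BE = 3.2 − 0.7 = 2.5 V.
R_E = V_E / I_E = 2.5 / 5.8 = 0.431 kΩ.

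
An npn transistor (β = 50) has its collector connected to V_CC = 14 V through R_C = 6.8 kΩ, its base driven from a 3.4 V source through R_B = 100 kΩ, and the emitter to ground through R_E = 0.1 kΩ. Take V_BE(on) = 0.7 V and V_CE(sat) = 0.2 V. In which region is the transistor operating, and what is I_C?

Assume active. Base-emitter loop: I_B = (V_BB − V_BE)/(R_B + (β+1)R_E) = (3.4 − 0.7)/(100 + 51×0.1) = 0.0257 mA.
I_C = β·I_B = 50×0.0257 = 1.28 mA.
V_CE = V_CC − I_C·R_C − I_E·R_E = 14 − 1.28×6.8 − 1.31×0.1 = 5.13 V > V_CE(sat), so the active-region assumption holds.

active; I_C ≈ 1.3 mA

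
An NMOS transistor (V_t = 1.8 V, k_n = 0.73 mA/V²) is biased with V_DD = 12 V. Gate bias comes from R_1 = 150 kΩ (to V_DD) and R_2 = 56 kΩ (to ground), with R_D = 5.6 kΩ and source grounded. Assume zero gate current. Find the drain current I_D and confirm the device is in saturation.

I_D ≈ 0.78 mA

V_G = V_DD·R_2/(R_1+R_2) = 12×56/206 = 3.26 V. With the source grounded, V_GS = V_G = 3.26 V.
Assume saturation: I_D = (k_n/2)(V_GS − V_t)² = (0.73/2)×(3.26 − 1.8)² = 0.365×1.46² = 0.78 mA.
V_DS = V_DD − I_D·R_D = 12 − 0.78×5.6 = 7.63 V.
Saturation requires V_DS ≥ V_GS − V_t = 1.46 V; 7.63 ≥ 1.46 ✓.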